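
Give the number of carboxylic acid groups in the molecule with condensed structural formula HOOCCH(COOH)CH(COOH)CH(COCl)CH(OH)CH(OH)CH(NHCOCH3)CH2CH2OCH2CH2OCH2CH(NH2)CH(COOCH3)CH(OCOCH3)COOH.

Reading the structure from left to right:
  HOOC: –COOH: carbonyl C bonded to –OH and C → carboxylic acid (the –OH is not a separate alcohol).
  CH(COOH): pendant –COOH: carbonyl C bonded to C and –OH → carboxylic acid.
  CH(COOH): pendant –COOH: carbonyl C bonded to C and –OH → carboxylic acid.
  CH(COCl): pendant –C(=O)X: carbonyl C bonded to C and halogen → acyl halide.
  CH(OH): –OH on an sp³ carbon → alcohol (secondary).
  CH(OH): –OH on an sp³ carbon → alcohol (secondary).
  CH(NHCOCH3): pendant –NHC(=O)CH3: N bonded to a carbonyl → amide (not amine).
  CH2OCH2: C–O–C with sp³ carbons on both sides and no adjacent C=O → ether.
  CH2OCH2: C–O–C with sp³ carbons on both sides and no adjacent C=O → ether.
  CH(NH2): –NH2 on an sp³ carbon with no adjacent C=O → amine.
  CH(COOCH3): pendant –COOCH3: carbonyl C bonded to C and –OCH3 → ester.
  CH(OCOCH3): pendant –OC(=O)CH3: an acyloxy group → ester.
  COOH: –COOH: carbonyl C bonded to –OH and C → carboxylic acid (the –OH is not a separate alcohol).
Carboxylic acid appears at: HOOC, CH(COOH), CH(COOH), COOH → 4.

4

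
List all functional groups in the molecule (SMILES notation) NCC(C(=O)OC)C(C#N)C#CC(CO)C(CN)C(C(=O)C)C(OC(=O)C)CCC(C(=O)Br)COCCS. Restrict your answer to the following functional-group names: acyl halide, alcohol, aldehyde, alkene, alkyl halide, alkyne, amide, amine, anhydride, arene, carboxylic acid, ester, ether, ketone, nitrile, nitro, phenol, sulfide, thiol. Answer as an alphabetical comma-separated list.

acyl halide, alcohol, alkyne, amine, ester, ether, ketone, nitrile, thiol

Reading the structure from left to right:
  H2NCH2: –NH2 on an sp³ carbon with no adjacent C=O → amine.
  CH(COOCH3): pendant –COOCH3: carbonyl C bonded to C and –OCH3 → ester.
  CH(CN): pendant –C≡N: nitrile.
  C≡C: C≡C triple bond → alkyne.
  CH(CH2OH): pendant –CH2OH on an sp³ backbone C → alcohol.
  CH(CH2NH2): pendant –CH2NH2: N on sp³ C, no adjacent C=O → amine.
  CH(COCH3): pendant –COCH3: carbonyl C bonded to two carbons → ketone.
  CH(OCOCH3): pendant –OC(=O)CH3: an acyloxy group → ester.
  CH(COBr): pendant –C(=O)X: carbonyl C bonded to C and halogen → acyl halide.
  CH2OCH2: C–O–C with sp³ carbons on both sides and no adjacent C=O → ether.
  CH2SH: –SH on an sp³ carbon → thiol.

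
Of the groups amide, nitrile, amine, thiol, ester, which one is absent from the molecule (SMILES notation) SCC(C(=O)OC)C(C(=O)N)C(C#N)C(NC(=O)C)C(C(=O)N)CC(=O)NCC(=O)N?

amine

nitrile: present (CH(CN) — pendant –C≡N: nitrile).
ester: present (CH(COOCH3) — pendant –COOCH3: carbonyl C bonded to C and –OCH3 → ester).
thiol: present (HSCH2 — –SH on an sp³ carbon → thiol).
amide: present (CH(CONH2) — pendant –CONH2: carbonyl C bonded to C and N → amide).
amine: absent. In each of CH(CONH2), CH(NHCOCH3), CH2CONHCH2 and CONH2, the nitrogen is bonded directly to a carbonyl carbon, making it part of an amide, not a free amine.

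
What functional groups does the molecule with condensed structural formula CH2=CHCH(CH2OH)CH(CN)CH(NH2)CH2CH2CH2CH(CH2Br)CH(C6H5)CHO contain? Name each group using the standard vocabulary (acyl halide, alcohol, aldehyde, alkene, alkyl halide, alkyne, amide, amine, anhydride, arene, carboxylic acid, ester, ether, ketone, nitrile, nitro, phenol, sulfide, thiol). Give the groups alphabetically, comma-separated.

Taking each segment in turn:
  CH2=CH: C=C double bond → alkene.
  CH(CH2OH): pendant –CH2OH on an sp³ backbone C → alcohol.
  CH(CN): pendant –C≡N: nitrile.
  CH(NH2): –NH2 on an sp³ carbon with no adjacent C=O → amine.
  CH(CH2Br): pendant –CH2X: halogen on sp³ carbon → alkyl halide.
  CH(C6H5): pendant –C6H5: benzene ring → arene.
  CHO: terminal –CHO: carbonyl C bonded to H and C → aldehyde.

alcohol, aldehyde, alkene, alkyl halide, amine, arene, nitrile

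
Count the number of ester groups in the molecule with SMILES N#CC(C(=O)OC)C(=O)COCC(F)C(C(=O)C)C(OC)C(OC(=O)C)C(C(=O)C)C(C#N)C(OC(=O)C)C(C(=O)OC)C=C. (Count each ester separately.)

4

Working along the chain:
  N≡C: N≡C–: carbon triple-bonded to nitrogen → nitrile.
  CH(COOCH3): pendant –COOCH3: carbonyl C bonded to C and –OCH3 → ester.
  CO: –C(=O)– with carbon on both sides → ketone.
  CH2OCH2: C–O–C with sp³ carbons on both sides and no adjacent C=O → ether.
  CH(F): halogen on an sp³ carbon → alkyl halide.
  CH(COCH3): pendant –COCH3: carbonyl C bonded to two carbons → ketone.
  CH(OCH3): pendant –OCH3: C–O–C with sp³ C, no adjacent C=O → ether.
  CH(OCOCH3): pendant –OC(=O)CH3: an acyloxy group → ester.
  CH(COCH3): pendant –COCH3: carbonyl C bonded to two carbons → ketone.
  CH(CN): pendant –C≡N: nitrile.
  CH(OCOCH3): pendant –OC(=O)CH3: an acyloxy group → ester.
  CH(COOCH3): pendant –COOCH3: carbonyl C bonded to C and –OCH3 → ester.
  CH=CH2: C=C double bond → alkene.
Ester appears at: CH(COOCH3), CH(OCOCH3), CH(OCOCH3), CH(COOCH3) → 4.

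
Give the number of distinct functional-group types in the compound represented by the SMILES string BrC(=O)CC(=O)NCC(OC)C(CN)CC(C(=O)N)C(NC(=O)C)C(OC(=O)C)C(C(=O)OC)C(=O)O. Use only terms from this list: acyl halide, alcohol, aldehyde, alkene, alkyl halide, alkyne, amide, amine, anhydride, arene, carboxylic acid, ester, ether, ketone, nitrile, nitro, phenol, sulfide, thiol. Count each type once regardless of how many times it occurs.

Taking each segment in turn:
  BrCO: –C(=O)Br: carbonyl C bonded to C and to a halogen → acyl halide (not alkyl halide).
  CH2CONHCH2: –C(=O)–N– linkage → amide (the N is not an amine).
  CH(OCH3): pendant –OCH3: C–O–C with sp³ C, no adjacent C=O → ether.
  CH(CH2NH2): pendant –CH2NH2: N on sp³ C, no adjacent C=O → amine.
  CH(CONH2): pendant –CONH2: carbonyl C bonded to C and N → amide.
  CH(NHCOCH3): pendant –NHC(=O)CH3: N bonded to a carbonyl → amide (not amine).
  CH(OCOCH3): pendant –OC(=O)CH3: an acyloxy group → ester.
  CH(COOCH3): pendant –COOCH3: carbonyl C bonded to C and –OCH3 → ester.
  COOH: –COOH: carbonyl C bonded to –OH and C → carboxylic acid (the –OH is not a separate alcohol).
Distinct types present: acyl halide, amide, amine, carboxylic acid, ester, ether.

6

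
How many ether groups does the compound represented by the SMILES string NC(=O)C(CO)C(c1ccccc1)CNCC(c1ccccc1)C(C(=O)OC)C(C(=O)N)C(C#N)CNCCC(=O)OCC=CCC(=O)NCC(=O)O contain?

0

Taking each segment in turn:
  H2NCO: –C(=O)NH2: carbonyl C bonded to C and to N → amide (the N is not a separate amine).
  CH(CH2OH): pendant –CH2OH on an sp³ backbone C → alcohol.
  CH(C6H5): pendant –C6H5: benzene ring → arene.
  CH2NHCH2: C–N–C with sp³ carbons and no adjacent C=O → amine (secondary).
  CH(C6H5): pendant –C6H5: benzene ring → arene.
  CH(COOCH3): pendant –COOCH3: carbonyl C bonded to C and –OCH3 → ester.
  CH(CONH2): pendant –CONH2: carbonyl C bonded to C and N → amide.
  CH(CN): pendant –C≡N: nitrile.
  CH2NHCH2: C–N–C with sp³ carbons and no adjacent C=O → amine (secondary).
  CH2COOCH2: –C(=O)–O–C with C on the carbonyl side → ester.
  CH=CH: C=C double bond → alkene.
  CH2CONHCH2: –C(=O)–N– linkage → amide (the N is not an amine).
  COOH: –COOH: carbonyl C bonded to –OH and C → carboxylic acid (the –OH is not a separate alcohol).
No segment is a ether: CH(CH2OH) is alcohol, not ether; CH(COOCH3) is ester, not ether; CH2COOCH2 is ester, not ether. → 0.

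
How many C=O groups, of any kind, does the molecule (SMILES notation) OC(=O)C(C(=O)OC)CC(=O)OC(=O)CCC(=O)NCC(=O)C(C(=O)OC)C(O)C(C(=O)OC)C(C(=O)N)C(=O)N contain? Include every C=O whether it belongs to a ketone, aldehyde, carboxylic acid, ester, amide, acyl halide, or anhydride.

10

HOOC: carboxylic acid, 1 C=O (running total 1).
CH(COOCH3): ester, 1 C=O (running total 2).
CH2CO-O-COCH2: anhydride, 2 C=O (running total 4).
CH2CONHCH2: amide, 1 C=O (running total 5).
CO: ketone, 1 C=O (running total 6).
CH(COOCH3): ester, 1 C=O (running total 7).
CH(COOCH3): ester, 1 C=O (running total 8).
CH(CONH2): amide, 1 C=O (running total 9).
CONH2: amide, 1 C=O (running total 10).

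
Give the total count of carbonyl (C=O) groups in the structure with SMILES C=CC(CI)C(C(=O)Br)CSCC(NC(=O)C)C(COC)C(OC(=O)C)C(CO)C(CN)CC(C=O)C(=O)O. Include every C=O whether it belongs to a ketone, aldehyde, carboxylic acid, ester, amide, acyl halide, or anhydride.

5

CH(COBr): acyl halide, 1 C=O (running total 1).
CH(NHCOCH3): amide, 1 C=O (running total 2).
CH(OCOCH3): ester, 1 C=O (running total 3).
CH(CHO): aldehyde, 1 C=O (running total 4).
COOH: carboxylic acid, 1 C=O (running total 5).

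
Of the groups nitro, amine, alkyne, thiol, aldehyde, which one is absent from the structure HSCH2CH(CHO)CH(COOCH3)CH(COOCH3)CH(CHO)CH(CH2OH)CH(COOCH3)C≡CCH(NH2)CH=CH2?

thiol: present (HSCH2 — –SH on an sp³ carbon → thiol).
amine: present (CH(NH2) — –NH2 on an sp³ carbon with no adjacent C=O → amine).
aldehyde: present (CH(CHO) — pendant –CHO: carbonyl C bonded to C and H → aldehyde).
alkyne: present (C≡C — C≡C triple bond → alkyne).
nitro: no segment matches this pattern.

nitro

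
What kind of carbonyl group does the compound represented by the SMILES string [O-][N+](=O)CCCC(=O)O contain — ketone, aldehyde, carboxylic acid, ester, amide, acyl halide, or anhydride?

The carbonyl is in the COOH segment: –COOH: carbonyl C bonded to –OH and C → carboxylic acid (the –OH is not a separate alcohol).

carboxylic acid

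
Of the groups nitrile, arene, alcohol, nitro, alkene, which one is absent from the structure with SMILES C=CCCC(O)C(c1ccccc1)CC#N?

nitro

alcohol: present (CH(OH) — –OH on an sp³ carbon → alcohol (secondary)).
alkene: present (CH2=CH — C=C double bond → alkene).
arene: present (CH(C6H5) — pendant –C6H5: benzene ring → arene).
nitrile: present (CN — –C≡N: carbon triple-bonded to nitrogen → nitrile).
nitro: no segment matches this pattern.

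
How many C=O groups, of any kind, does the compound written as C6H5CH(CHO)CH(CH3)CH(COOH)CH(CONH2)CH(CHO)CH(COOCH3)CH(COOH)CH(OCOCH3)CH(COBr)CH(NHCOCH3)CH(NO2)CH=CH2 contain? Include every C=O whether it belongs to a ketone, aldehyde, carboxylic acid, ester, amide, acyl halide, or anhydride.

CH(CHO): aldehyde, 1 C=O (running total 1).
CH(COOH): carboxylic acid, 1 C=O (running total 2).
CH(CONH2): amide, 1 C=O (running total 3).
CH(CHO): aldehyde, 1 C=O (running total 4).
CH(COOCH3): ester, 1 C=O (running total 5).
CH(COOH): carboxylic acid, 1 C=O (running total 6).
CH(OCOCH3): ester, 1 C=O (running total 7).
CH(COBr): acyl halide, 1 C=O (running total 8).
CH(NHCOCH3): amide, 1 C=O (running total 9).

9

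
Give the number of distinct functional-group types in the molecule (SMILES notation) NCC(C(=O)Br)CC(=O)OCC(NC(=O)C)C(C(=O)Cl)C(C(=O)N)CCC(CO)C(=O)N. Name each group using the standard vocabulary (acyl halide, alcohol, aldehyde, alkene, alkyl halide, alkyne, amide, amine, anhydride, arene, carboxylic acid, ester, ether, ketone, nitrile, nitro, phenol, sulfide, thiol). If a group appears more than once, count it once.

–NH2 on an sp³ carbon with no adjacent C=O → amine.
pendant –C(=O)X: carbonyl C bonded to C and halogen → acyl halide.
–C(=O)–O–C with C on the carbonyl side → ester.
pendant –NHC(=O)CH3: N bonded to a carbonyl → amide (not amine).
pendant –C(=O)X: carbonyl C bonded to C and halogen → acyl halide.
pendant –CONH2: carbonyl C bonded to C and N → amide.
pendant –CH2OH on an sp³ backbone C → alcohol.
–C(=O)NH2: carbonyl C bonded to C and to N → amide (the N is not a separate amine).
Distinct types present: acyl halide, alcohol, amide, amine, ester.

5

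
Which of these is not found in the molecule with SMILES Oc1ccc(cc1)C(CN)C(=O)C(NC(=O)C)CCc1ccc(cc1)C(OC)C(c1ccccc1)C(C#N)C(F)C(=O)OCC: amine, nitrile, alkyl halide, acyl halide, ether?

ether: present (CH(OCH3) — pendant –OCH3: C–O–C with sp³ C, no adjacent C=O → ether).
nitrile: present (CH(CN) — pendant –C≡N: nitrile).
alkyl halide: present (CH(F) — halogen on an sp³ carbon → alkyl halide).
amine: present (CH(CH2NH2) — pendant –CH2NH2: N on sp³ C, no adjacent C=O → amine).
acyl halide: no segment matches this pattern.

acyl halide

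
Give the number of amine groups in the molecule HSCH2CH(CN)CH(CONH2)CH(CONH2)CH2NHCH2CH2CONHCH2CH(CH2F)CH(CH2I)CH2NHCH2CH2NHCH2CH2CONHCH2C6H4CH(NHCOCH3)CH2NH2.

–SH on an sp³ carbon → thiol.
pendant –C≡N: nitrile.
pendant –CONH2: carbonyl C bonded to C and N → amide.
pendant –CONH2: carbonyl C bonded to C and N → amide.
C–N–C with sp³ carbons and no adjacent C=O → amine (secondary).
–C(=O)–N– linkage → amide (the N is not an amine).
pendant –CH2X: halogen on sp³ carbon → alkyl halide.
pendant –CH2X: halogen on sp³ carbon → alkyl halide.
C–N–C with sp³ carbons and no adjacent C=O → amine (secondary).
C–N–C with sp³ carbons and no adjacent C=O → amine (secondary).
–C(=O)–N– linkage → amide (the N is not an amine).
para-disubstituted benzene ring → arene.
pendant –NHC(=O)CH3: N bonded to a carbonyl → amide (not amine).
–NH2 on an sp³ carbon with no adjacent C=O → amine.
Amine appears at: CH2NHCH2, CH2NHCH2, CH2NHCH2, CH2NH2 → 4.

4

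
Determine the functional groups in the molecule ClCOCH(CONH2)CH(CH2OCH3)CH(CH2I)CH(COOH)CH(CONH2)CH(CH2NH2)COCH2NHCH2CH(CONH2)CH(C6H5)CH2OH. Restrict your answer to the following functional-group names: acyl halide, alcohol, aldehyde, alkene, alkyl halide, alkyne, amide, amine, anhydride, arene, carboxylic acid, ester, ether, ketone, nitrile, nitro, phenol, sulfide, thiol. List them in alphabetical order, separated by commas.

–C(=O)Cl: carbonyl C bonded to C and to a halogen → acyl halide (not alkyl halide).
pendant –CONH2: carbonyl C bonded to C and N → amide.
pendant –CH2OCH3: C–O–C linkage → ether.
pendant –CH2X: halogen on sp³ carbon → alkyl halide.
pendant –COOH: carbonyl C bonded to C and –OH → carboxylic acid.
pendant –CONH2: carbonyl C bonded to C and N → amide.
pendant –CH2NH2: N on sp³ C, no adjacent C=O → amine.
–C(=O)– with carbon on both sides → ketone.
C–N–C with sp³ carbons and no adjacent C=O → amine (secondary).
pendant –CONH2: carbonyl C bonded to C and N → amide.
pendant –C6H5: benzene ring → arene.
–OH on an sp³ carbon → alcohol.

acyl halide, alcohol, alkyl halide, amide, amine, arene, carboxylic acid, ether, ketone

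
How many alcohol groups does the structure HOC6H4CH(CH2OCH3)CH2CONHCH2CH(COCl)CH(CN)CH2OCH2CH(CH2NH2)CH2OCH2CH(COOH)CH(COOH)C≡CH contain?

0

–OH attached directly to an aromatic ring → phenol (not alcohol); the ring itself is an arene.
pendant –CH2OCH3: C–O–C linkage → ether.
–C(=O)–N– linkage → amide (the N is not an amine).
pendant –C(=O)X: carbonyl C bonded to C and halogen → acyl halide.
pendant –C≡N: nitrile.
C–O–C with sp³ carbons on both sides and no adjacent C=O → ether.
pendant –CH2NH2: N on sp³ C, no adjacent C=O → amine.
C–O–C with sp³ carbons on both sides and no adjacent C=O → ether.
pendant –COOH: carbonyl C bonded to C and –OH → carboxylic acid.
pendant –COOH: carbonyl C bonded to C and –OH → carboxylic acid.
C≡C triple bond → alkyne.
No segment is a alcohol: HOC6H4 is arene/phenol, not alcohol; CH(CH2OCH3) is ether, not alcohol; CH2OCH2 is ether, not alcohol. → 0.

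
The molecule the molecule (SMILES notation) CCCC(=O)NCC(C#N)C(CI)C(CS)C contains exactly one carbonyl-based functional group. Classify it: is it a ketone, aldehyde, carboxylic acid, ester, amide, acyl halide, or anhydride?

amide

The carbonyl is in the CH2CONHCH2 segment: –C(=O)–N– linkage → amide (the N is not an amine).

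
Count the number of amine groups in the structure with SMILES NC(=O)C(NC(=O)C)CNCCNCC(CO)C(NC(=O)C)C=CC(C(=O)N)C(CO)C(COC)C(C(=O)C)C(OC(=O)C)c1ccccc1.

2

–C(=O)NH2: carbonyl C bonded to C and to N → amide (the N is not a separate amine).
pendant –NHC(=O)CH3: N bonded to a carbonyl → amide (not amine).
C–N–C with sp³ carbons and no adjacent C=O → amine (secondary).
C–N–C with sp³ carbons and no adjacent C=O → amine (secondary).
pendant –CH2OH on an sp³ backbone C → alcohol.
pendant –NHC(=O)CH3: N bonded to a carbonyl → amide (not amine).
C=C double bond → alkene.
pendant –CONH2: carbonyl C bonded to C and N → amide.
pendant –CH2OH on an sp³ backbone C → alcohol.
pendant –CH2OCH3: C–O–C linkage → ether.
pendant –COCH3: carbonyl C bonded to two carbons → ketone.
pendant –OC(=O)CH3: an acyloxy group → ester.
–C6H5 phenyl ring → arene.
Amine appears at: CH2NHCH2, CH2NHCH2 → 2.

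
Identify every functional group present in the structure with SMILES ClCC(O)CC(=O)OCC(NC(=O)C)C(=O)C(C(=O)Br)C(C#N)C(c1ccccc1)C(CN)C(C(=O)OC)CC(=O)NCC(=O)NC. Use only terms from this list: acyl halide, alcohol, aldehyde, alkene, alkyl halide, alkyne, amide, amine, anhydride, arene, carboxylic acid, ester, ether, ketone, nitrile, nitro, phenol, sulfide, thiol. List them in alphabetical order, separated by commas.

acyl halide, alcohol, alkyl halide, amide, amine, arene, ester, ketone, nitrile

Reading the structure from left to right:
  ClCH2: halogen on an sp³ carbon → alkyl halide.
  CH(OH): –OH on an sp³ carbon → alcohol (secondary).
  CH2COOCH2: –C(=O)–O–C with C on the carbonyl side → ester.
  CH(NHCOCH3): pendant –NHC(=O)CH3: N bonded to a carbonyl → amide (not amine).
  CO: –C(=O)– with carbon on both sides → ketone.
  CH(COBr): pendant –C(=O)X: carbonyl C bonded to C and halogen → acyl halide.
  CH(CN): pendant –C≡N: nitrile.
  CH(C6H5): pendant –C6H5: benzene ring → arene.
  CH(CH2NH2): pendant –CH2NH2: N on sp³ C, no adjacent C=O → amine.
  CH(COOCH3): pendant –COOCH3: carbonyl C bonded to C and –OCH3 → ester.
  CH2CONHCH2: –C(=O)–N– linkage → amide (the N is not an amine).
  CONHCH3: –C(=O)NHCH3: carbonyl C bonded to C and to N → amide (the N is not an amine).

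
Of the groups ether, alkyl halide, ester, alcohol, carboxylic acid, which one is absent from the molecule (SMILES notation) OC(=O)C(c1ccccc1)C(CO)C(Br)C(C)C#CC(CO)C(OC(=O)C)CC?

ether

alcohol: present (CH(CH2OH) — pendant –CH2OH on an sp³ backbone C → alcohol).
carboxylic acid: present (HOOC — –COOH: carbonyl C bonded to –OH and C → carboxylic acid (the –OH is not a separate alcohol)).
ester: present (CH(OCOCH3) — pendant –OC(=O)CH3: an acyloxy group → ester).
alkyl halide: present (CH(Br) — halogen on an sp³ carbon → alkyl halide).
ether: absent. In CH(OCOCH3), the C–O–C oxygen is adjacent to a C=O, so it belongs to an ester, not an ether.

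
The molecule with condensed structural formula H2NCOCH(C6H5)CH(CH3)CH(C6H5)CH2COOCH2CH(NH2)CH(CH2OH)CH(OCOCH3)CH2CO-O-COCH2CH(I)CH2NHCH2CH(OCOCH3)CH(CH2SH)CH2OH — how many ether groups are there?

Taking each segment in turn:
  H2NCO: –C(=O)NH2: carbonyl C bonded to C and to N → amide (the N is not a separate amine).
  CH(C6H5): pendant –C6H5: benzene ring → arene.
  CH(C6H5): pendant –C6H5: benzene ring → arene.
  CH2COOCH2: –C(=O)–O–C with C on the carbonyl side → ester.
  CH(NH2): –NH2 on an sp³ carbon with no adjacent C=O → amine.
  CH(CH2OH): pendant –CH2OH on an sp³ backbone C → alcohol.
  CH(OCOCH3): pendant –OC(=O)CH3: an acyloxy group → ester.
  CH2CO-O-COCH2: two acyl groups sharing one oxygen, –C(=O)–O–C(=O)– → anhydride.
  CH(I): halogen on an sp³ carbon → alkyl halide.
  CH2NHCH2: C–N–C with sp³ carbons and no adjacent C=O → amine (secondary).
  CH(OCOCH3): pendant –OC(=O)CH3: an acyloxy group → ester.
  CH(CH2SH): pendant –CH2SH → thiol.
  CH2OH: –OH on an sp³ carbon → alcohol.
No segment is a ether: CH2COOCH2 is ester, not ether; CH(CH2OH) is alcohol, not ether; CH(OCOCH3) is ester, not ether. → 0.

0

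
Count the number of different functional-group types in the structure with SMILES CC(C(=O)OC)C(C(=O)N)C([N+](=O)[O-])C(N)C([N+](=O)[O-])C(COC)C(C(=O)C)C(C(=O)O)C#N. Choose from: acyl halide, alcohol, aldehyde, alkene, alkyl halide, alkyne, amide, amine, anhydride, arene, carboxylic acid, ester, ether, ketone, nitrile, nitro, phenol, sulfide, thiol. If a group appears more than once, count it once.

pendant –COOCH3: carbonyl C bonded to C and –OCH3 → ester.
pendant –CONH2: carbonyl C bonded to C and N → amide.
–NO2 on an sp³ carbon → nitro (the N=O is not a carbonyl).
–NH2 on an sp³ carbon with no adjacent C=O → amine.
–NO2 on an sp³ carbon → nitro (the N=O is not a carbonyl).
pendant –CH2OCH3: C–O–C linkage → ether.
pendant –COCH3: carbonyl C bonded to two carbons → ketone.
pendant –COOH: carbonyl C bonded to C and –OH → carboxylic acid.
–C≡N: carbon triple-bonded to nitrogen → nitrile.
Distinct types present: amide, amine, carboxylic acid, ester, ether, ketone, nitrile, nitro.

8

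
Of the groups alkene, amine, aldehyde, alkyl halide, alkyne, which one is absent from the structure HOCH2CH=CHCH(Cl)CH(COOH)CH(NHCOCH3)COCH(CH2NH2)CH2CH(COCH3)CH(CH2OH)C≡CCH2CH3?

alkyne: present (C≡C — C≡C triple bond → alkyne).
alkene: present (CH=CH — C=C double bond → alkene).
alkyl halide: present (CH(Cl) — halogen on an sp³ carbon → alkyl halide).
amine: present (CH(CH2NH2) — pendant –CH2NH2: N on sp³ C, no adjacent C=O → amine).
aldehyde: absent. In each of CO and CH(COCH3), the carbonyl carbon is bonded to two carbons, so it is a ketone, not an aldehyde. In CH(COOH), the carbonyl carbon bears –OH, not –H, so it is a carboxylic acid.

aldehyde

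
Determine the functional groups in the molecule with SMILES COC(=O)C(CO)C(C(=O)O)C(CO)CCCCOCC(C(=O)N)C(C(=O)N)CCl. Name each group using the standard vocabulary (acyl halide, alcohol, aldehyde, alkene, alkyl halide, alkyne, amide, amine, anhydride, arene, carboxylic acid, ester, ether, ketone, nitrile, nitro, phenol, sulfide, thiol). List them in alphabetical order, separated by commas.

alcohol, alkyl halide, amide, carboxylic acid, ester, ether

CH3O–C(=O)–: carbonyl C bonded to C and to –OCH3 → ester (not ketone + ether).
pendant –CH2OH on an sp³ backbone C → alcohol.
pendant –COOH: carbonyl C bonded to C and –OH → carboxylic acid.
pendant –CH2OH on an sp³ backbone C → alcohol.
C–O–C with sp³ carbons on both sides and no adjacent C=O → ether.
pendant –CONH2: carbonyl C bonded to C and N → amide.
pendant –CONH2: carbonyl C bonded to C and N → amide.
halogen on an sp³ carbon → alkyl halide.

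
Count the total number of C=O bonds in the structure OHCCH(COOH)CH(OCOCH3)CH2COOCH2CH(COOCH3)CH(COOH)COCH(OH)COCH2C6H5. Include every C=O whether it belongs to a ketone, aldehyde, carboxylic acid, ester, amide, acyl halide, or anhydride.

8

OHC: aldehyde, 1 C=O (running total 1).
CH(COOH): carboxylic acid, 1 C=O (running total 2).
CH(OCOCH3): ester, 1 C=O (running total 3).
CH2COOCH2: ester, 1 C=O (running total 4).
CH(COOCH3): ester, 1 C=O (running total 5).
CH(COOH): carboxylic acid, 1 C=O (running total 6).
CO: ketone, 1 C=O (running total 7).
CO: ketone, 1 C=O (running total 8).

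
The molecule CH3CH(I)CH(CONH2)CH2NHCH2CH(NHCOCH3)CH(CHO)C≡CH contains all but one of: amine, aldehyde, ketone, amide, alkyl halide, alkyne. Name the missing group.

ketone

amine: present (CH2NHCH2 — C–N–C with sp³ carbons and no adjacent C=O → amine (secondary)).
alkyl halide: present (CH(I) — halogen on an sp³ carbon → alkyl halide).
alkyne: present (C≡CH — C≡C triple bond → alkyne).
aldehyde: present (CH(CHO) — pendant –CHO: carbonyl C bonded to C and H → aldehyde).
amide: present (CH(CONH2) — pendant –CONH2: carbonyl C bonded to C and N → amide).
ketone: absent. In each of CH(CONH2) and CH(NHCOCH3), the C=O is bonded to nitrogen, which defines an amide, not a ketone. In CH(CHO), the carbonyl carbon carries an H, so it is an aldehyde, not a ketone.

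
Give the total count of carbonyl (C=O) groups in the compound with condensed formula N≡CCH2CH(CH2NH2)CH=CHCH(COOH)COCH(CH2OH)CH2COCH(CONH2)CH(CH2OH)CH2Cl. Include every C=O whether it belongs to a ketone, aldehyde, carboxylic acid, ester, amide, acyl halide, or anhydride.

4

CH(COOH): carboxylic acid, 1 C=O (running total 1).
CO: ketone, 1 C=O (running total 2).
CO: ketone, 1 C=O (running total 3).
CH(CONH2): amide, 1 C=O (running total 4).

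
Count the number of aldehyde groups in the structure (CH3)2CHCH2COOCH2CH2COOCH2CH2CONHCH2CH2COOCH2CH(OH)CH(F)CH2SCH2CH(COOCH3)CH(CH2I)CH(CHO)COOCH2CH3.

–C(=O)–O–C with C on the carbonyl side → ester.
–C(=O)–O–C with C on the carbonyl side → ester.
–C(=O)–N– linkage → amide (the N is not an amine).
–C(=O)–O–C with C on the carbonyl side → ester.
–OH on an sp³ carbon → alcohol (secondary).
halogen on an sp³ carbon → alkyl halide.
C–S–C linkage → sulfide (thioether).
pendant –COOCH3: carbonyl C bonded to C and –OCH3 → ester.
pendant –CH2X: halogen on sp³ carbon → alkyl halide.
pendant –CHO: carbonyl C bonded to C and H → aldehyde.
–C(=O)OCH2CH3: carbonyl C bonded to C and to –OEt → ester.
Aldehyde appears at: CH(CHO) → 1.

1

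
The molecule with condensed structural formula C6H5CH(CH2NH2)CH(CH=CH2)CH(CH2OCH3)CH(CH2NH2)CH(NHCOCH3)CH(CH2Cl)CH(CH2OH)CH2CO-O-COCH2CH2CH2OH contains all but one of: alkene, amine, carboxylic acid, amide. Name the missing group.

carboxylic acid

amine: present (CH(CH2NH2) — pendant –CH2NH2: N on sp³ C, no adjacent C=O → amine).
amide: present (CH(NHCOCH3) — pendant –NHC(=O)CH3: N bonded to a carbonyl → amide (not amine)).
alkene: present (CH(CH=CH2) — pendant –CH=CH2: C=C double bond → alkene).
carboxylic acid: absent. In CH(NHCOCH3), the carbonyl is bonded to nitrogen, not to –OH; that is an amide.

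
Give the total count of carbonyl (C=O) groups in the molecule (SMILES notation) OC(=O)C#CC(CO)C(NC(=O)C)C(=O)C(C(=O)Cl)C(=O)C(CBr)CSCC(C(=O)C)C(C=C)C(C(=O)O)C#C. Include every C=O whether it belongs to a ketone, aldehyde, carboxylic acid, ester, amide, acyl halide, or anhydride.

HOOC: carboxylic acid, 1 C=O (running total 1).
CH(NHCOCH3): amide, 1 C=O (running total 2).
CO: ketone, 1 C=O (running total 3).
CH(COCl): acyl halide, 1 C=O (running total 4).
CO: ketone, 1 C=O (running total 5).
CH(COCH3): ketone, 1 C=O (running total 6).
CH(COOH): carboxylic acid, 1 C=O (running total 7).

7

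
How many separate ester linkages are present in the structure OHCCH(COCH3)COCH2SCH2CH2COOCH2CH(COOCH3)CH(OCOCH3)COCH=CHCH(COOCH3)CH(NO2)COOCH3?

5

terminal –CHO: carbonyl C bonded to H and C → aldehyde.
pendant –COCH3: carbonyl C bonded to two carbons → ketone.
–C(=O)– with carbon on both sides → ketone.
C–S–C linkage → sulfide (thioether).
–C(=O)–O–C with C on the carbonyl side → ester.
pendant –COOCH3: carbonyl C bonded to C and –OCH3 → ester.
pendant –OC(=O)CH3: an acyloxy group → ester.
–C(=O)– with carbon on both sides → ketone.
C=C double bond → alkene.
pendant –COOCH3: carbonyl C bonded to C and –OCH3 → ester.
–NO2 on an sp³ carbon → nitro (the N=O is not a carbonyl).
–C(=O)OCH3: carbonyl C bonded to C and to –OCH3 → ester (not ketone + ether).
Ester appears at: CH2COOCH2, CH(COOCH3), CH(OCOCH3), CH(COOCH3), COOCH3 → 5.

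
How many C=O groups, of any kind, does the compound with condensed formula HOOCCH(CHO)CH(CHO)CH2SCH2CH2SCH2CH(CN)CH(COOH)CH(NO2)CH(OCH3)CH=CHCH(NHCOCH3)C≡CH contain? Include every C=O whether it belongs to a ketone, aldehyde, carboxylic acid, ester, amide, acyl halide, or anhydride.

5

HOOC: carboxylic acid, 1 C=O (running total 1).
CH(CHO): aldehyde, 1 C=O (running total 2).
CH(CHO): aldehyde, 1 C=O (running total 3).
CH(COOH): carboxylic acid, 1 C=O (running total 4).
CH(NHCOCH3): amide, 1 C=O (running total 5).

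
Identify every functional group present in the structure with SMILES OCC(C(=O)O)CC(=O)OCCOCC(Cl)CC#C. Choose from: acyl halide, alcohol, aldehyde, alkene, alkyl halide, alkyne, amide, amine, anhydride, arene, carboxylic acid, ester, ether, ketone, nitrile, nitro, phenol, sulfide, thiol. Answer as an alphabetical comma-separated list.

alcohol, alkyl halide, alkyne, carboxylic acid, ester, ether

HO– on an sp³ carbon → alcohol.
pendant –COOH: carbonyl C bonded to C and –OH → carboxylic acid.
–C(=O)–O–C with C on the carbonyl side → ester.
C–O–C with sp³ carbons on both sides and no adjacent C=O → ether.
halogen on an sp³ carbon → alkyl halide.
C≡C triple bond → alkyne.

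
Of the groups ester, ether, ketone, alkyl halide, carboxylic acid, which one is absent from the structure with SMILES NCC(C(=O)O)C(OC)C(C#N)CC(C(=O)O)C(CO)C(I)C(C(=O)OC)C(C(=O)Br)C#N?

ether: present (CH(OCH3) — pendant –OCH3: C–O–C with sp³ C, no adjacent C=O → ether).
carboxylic acid: present (CH(COOH) — pendant –COOH: carbonyl C bonded to C and –OH → carboxylic acid).
ester: present (CH(COOCH3) — pendant –COOCH3: carbonyl C bonded to C and –OCH3 → ester).
alkyl halide: present (CH(I) — halogen on an sp³ carbon → alkyl halide).
ketone: absent. In CH(COOCH3), the C=O is bonded to an –O–C group, which defines an ester, not a ketone. In CH(COOH), the C=O bears an –OH, making it a carboxylic acid rather than a ketone. In CH(COBr), the C=O is bonded to a halogen, which defines an acyl halide, not a ketone.

ketone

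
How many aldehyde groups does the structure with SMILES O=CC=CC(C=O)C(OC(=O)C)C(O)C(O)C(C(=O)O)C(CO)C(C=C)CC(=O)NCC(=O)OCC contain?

2

Reading the structure from left to right:
  OHC: terminal –CHO: carbonyl C bonded to H and C → aldehyde.
  CH=CH: C=C double bond → alkene.
  CH(CHO): pendant –CHO: carbonyl C bonded to C and H → aldehyde.
  CH(OCOCH3): pendant –OC(=O)CH3: an acyloxy group → ester.
  CH(OH): –OH on an sp³ carbon → alcohol (secondary).
  CH(OH): –OH on an sp³ carbon → alcohol (secondary).
  CH(COOH): pendant –COOH: carbonyl C bonded to C and –OH → carboxylic acid.
  CH(CH2OH): pendant –CH2OH on an sp³ backbone C → alcohol.
  CH(CH=CH2): pendant –CH=CH2: C=C double bond → alkene.
  CH2CONHCH2: –C(=O)–N– linkage → amide (the N is not an amine).
  COOCH2CH3: –C(=O)OCH2CH3: carbonyl C bonded to C and to –OEt → ester.
Aldehyde appears at: OHC, CH(CHO) → 2.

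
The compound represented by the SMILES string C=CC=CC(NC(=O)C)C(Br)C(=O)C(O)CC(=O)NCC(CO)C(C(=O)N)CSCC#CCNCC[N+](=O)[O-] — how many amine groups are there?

Reading the structure from left to right:
  CH2=CH: C=C double bond → alkene.
  CH=CH: C=C double bond → alkene.
  CH(NHCOCH3): pendant –NHC(=O)CH3: N bonded to a carbonyl → amide (not amine).
  CH(Br): halogen on an sp³ carbon → alkyl halide.
  CO: –C(=O)– with carbon on both sides → ketone.
  CH(OH): –OH on an sp³ carbon → alcohol (secondary).
  CH2CONHCH2: –C(=O)–N– linkage → amide (the N is not an amine).
  CH(CH2OH): pendant –CH2OH on an sp³ backbone C → alcohol.
  CH(CONH2): pendant –CONH2: carbonyl C bonded to C and N → amide.
  CH2SCH2: C–S–C linkage → sulfide (thioether).
  C≡C: C≡C triple bond → alkyne.
  CH2NHCH2: C–N–C with sp³ carbons and no adjacent C=O → amine (secondary).
  CH2NO2: –NO2 on carbon → nitro group.
Amine appears at: CH2NHCH2 → 1.

1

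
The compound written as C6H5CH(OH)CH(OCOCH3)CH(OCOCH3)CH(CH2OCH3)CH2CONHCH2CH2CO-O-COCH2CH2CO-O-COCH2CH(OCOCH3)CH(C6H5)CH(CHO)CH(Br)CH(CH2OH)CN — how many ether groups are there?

1

C6H5– phenyl ring → arene.
–OH on an sp³ carbon → alcohol (secondary).
pendant –OC(=O)CH3: an acyloxy group → ester.
pendant –OC(=O)CH3: an acyloxy group → ester.
pendant –CH2OCH3: C–O–C linkage → ether.
–C(=O)–N– linkage → amide (the N is not an amine).
two acyl groups sharing one oxygen, –C(=O)–O–C(=O)– → anhydride.
two acyl groups sharing one oxygen, –C(=O)–O–C(=O)– → anhydride.
pendant –OC(=O)CH3: an acyloxy group → ester.
pendant –C6H5: benzene ring → arene.
pendant –CHO: carbonyl C bonded to C and H → aldehyde.
halogen on an sp³ carbon → alkyl halide.
pendant –CH2OH on an sp³ backbone C → alcohol.
–C≡N: carbon triple-bonded to nitrogen → nitrile.
Ether appears at: CH(CH2OCH3) → 1.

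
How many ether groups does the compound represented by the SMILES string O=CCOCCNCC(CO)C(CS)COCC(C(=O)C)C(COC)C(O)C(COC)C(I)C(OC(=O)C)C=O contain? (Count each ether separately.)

4

Working along the chain:
  OHC: terminal –CHO: carbonyl C bonded to H and C → aldehyde.
  CH2OCH2: C–O–C with sp³ carbons on both sides and no adjacent C=O → ether.
  CH2NHCH2: C–N–C with sp³ carbons and no adjacent C=O → amine (secondary).
  CH(CH2OH): pendant –CH2OH on an sp³ backbone C → alcohol.
  CH(CH2SH): pendant –CH2SH → thiol.
  CH2OCH2: C–O–C with sp³ carbons on both sides and no adjacent C=O → ether.
  CH(COCH3): pendant –COCH3: carbonyl C bonded to two carbons → ketone.
  CH(CH2OCH3): pendant –CH2OCH3: C–O–C linkage → ether.
  CH(OH): –OH on an sp³ carbon → alcohol (secondary).
  CH(CH2OCH3): pendant –CH2OCH3: C–O–C linkage → ether.
  CH(I): halogen on an sp³ carbon → alkyl halide.
  CH(OCOCH3): pendant –OC(=O)CH3: an acyloxy group → ester.
  CHO: terminal –CHO: carbonyl C bonded to H and C → aldehyde.
Ether appears at: CH2OCH2, CH2OCH2, CH(CH2OCH3), CH(CH2OCH3) → 4.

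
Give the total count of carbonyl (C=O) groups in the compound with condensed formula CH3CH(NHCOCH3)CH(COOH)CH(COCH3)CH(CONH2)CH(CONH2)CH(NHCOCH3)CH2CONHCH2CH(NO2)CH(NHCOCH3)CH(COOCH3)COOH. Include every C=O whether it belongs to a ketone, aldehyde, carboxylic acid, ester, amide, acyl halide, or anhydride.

CH(NHCOCH3): amide, 1 C=O (running total 1).
CH(COOH): carboxylic acid, 1 C=O (running total 2).
CH(COCH3): ketone, 1 C=O (running total 3).
CH(CONH2): amide, 1 C=O (running total 4).
CH(CONH2): amide, 1 C=O (running total 5).
CH(NHCOCH3): amide, 1 C=O (running total 6).
CH2CONHCH2: amide, 1 C=O (running total 7).
CH(NHCOCH3): amide, 1 C=O (running total 8).
CH(COOCH3): ester, 1 C=O (running total 9).
COOH: carboxylic acid, 1 C=O (running total 10).

10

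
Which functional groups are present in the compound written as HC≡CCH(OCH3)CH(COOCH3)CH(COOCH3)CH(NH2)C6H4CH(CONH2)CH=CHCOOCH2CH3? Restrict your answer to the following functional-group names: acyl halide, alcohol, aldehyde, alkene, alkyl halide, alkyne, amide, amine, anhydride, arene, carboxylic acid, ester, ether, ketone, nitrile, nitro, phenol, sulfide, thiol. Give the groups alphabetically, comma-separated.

alkene, alkyne, amide, amine, arene, ester, ether

C≡C triple bond → alkyne.
pendant –OCH3: C–O–C with sp³ C, no adjacent C=O → ether.
pendant –COOCH3: carbonyl C bonded to C and –OCH3 → ester.
pendant –COOCH3: carbonyl C bonded to C and –OCH3 → ester.
–NH2 on an sp³ carbon with no adjacent C=O → amine.
para-disubstituted benzene ring → arene.
pendant –CONH2: carbonyl C bonded to C and N → amide.
C=C double bond → alkene.
–C(=O)OCH2CH3: carbonyl C bonded to C and to –OEt → ester.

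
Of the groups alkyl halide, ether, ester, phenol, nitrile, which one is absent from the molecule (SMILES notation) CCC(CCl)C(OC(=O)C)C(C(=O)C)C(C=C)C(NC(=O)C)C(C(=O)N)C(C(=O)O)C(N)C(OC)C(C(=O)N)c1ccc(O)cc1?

alkyl halide: present (CH(CH2Cl) — pendant –CH2X: halogen on sp³ carbon → alkyl halide).
phenol: present (C6H4OH — –OH attached directly to an aromatic ring → phenol (not alcohol); the ring itself is an arene).
ester: present (CH(OCOCH3) — pendant –OC(=O)CH3: an acyloxy group → ester).
ether: present (CH(OCH3) — pendant –OCH3: C–O–C with sp³ C, no adjacent C=O → ether).
nitrile: no segment matches this pattern.

nitrile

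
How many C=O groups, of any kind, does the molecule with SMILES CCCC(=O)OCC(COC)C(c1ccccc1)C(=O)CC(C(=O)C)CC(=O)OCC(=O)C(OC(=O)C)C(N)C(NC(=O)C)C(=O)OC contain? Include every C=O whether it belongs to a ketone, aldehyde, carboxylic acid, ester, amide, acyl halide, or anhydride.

8

CH2COOCH2: ester, 1 C=O (running total 1).
CO: ketone, 1 C=O (running total 2).
CH(COCH3): ketone, 1 C=O (running total 3).
CH2COOCH2: ester, 1 C=O (running total 4).
CO: ketone, 1 C=O (running total 5).
CH(OCOCH3): ester, 1 C=O (running total 6).
CH(NHCOCH3): amide, 1 C=O (running total 7).
COOCH3: ester, 1 C=O (running total 8).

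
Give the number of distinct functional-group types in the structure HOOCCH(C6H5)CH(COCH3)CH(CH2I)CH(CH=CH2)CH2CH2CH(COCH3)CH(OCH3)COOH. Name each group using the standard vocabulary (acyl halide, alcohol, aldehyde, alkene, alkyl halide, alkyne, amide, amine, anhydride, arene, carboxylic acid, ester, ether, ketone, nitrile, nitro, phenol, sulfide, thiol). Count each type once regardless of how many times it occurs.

Taking each segment in turn:
  HOOC: –COOH: carbonyl C bonded to –OH and C → carboxylic acid (the –OH is not a separate alcohol).
  CH(C6H5): pendant –C6H5: benzene ring → arene.
  CH(COCH3): pendant –COCH3: carbonyl C bonded to two carbons → ketone.
  CH(CH2I): pendant –CH2X: halogen on sp³ carbon → alkyl halide.
  CH(CH=CH2): pendant –CH=CH2: C=C double bond → alkene.
  CH(COCH3): pendant –COCH3: carbonyl C bonded to two carbons → ketone.
  CH(OCH3): pendant –OCH3: C–O–C with sp³ C, no adjacent C=O → ether.
  COOH: –COOH: carbonyl C bonded to –OH and C → carboxylic acid (the –OH is not a separate alcohol).
Distinct types present: alkene, alkyl halide, arene, carboxylic acid, ether, ketone.

6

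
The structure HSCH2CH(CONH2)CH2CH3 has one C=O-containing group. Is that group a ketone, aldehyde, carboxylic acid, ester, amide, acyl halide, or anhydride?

amide

The carbonyl is in the CH(CONH2) segment: pendant –CONH2: carbonyl C bonded to C and N → amide.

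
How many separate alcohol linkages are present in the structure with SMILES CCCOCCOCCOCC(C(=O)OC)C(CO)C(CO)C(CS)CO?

3

Reading the structure from left to right:
  CH2OCH2: C–O–C with sp³ carbons on both sides and no adjacent C=O → ether.
  CH2OCH2: C–O–C with sp³ carbons on both sides and no adjacent C=O → ether.
  CH2OCH2: C–O–C with sp³ carbons on both sides and no adjacent C=O → ether.
  CH(COOCH3): pendant –COOCH3: carbonyl C bonded to C and –OCH3 → ester.
  CH(CH2OH): pendant –CH2OH on an sp³ backbone C → alcohol.
  CH(CH2OH): pendant –CH2OH on an sp³ backbone C → alcohol.
  CH(CH2SH): pendant –CH2SH → thiol.
  CH2OH: –OH on an sp³ carbon → alcohol.
Alcohol appears at: CH(CH2OH), CH(CH2OH), CH2OH → 3.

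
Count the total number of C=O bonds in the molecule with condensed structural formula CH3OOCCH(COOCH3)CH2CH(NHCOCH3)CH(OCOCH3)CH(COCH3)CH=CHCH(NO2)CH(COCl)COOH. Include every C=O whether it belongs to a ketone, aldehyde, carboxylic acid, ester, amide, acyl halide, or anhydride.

CH3OOC: ester, 1 C=O (running total 1).
CH(COOCH3): ester, 1 C=O (running total 2).
CH(NHCOCH3): amide, 1 C=O (running total 3).
CH(OCOCH3): ester, 1 C=O (running total 4).
CH(COCH3): ketone, 1 C=O (running total 5).
CH(COCl): acyl halide, 1 C=O (running total 6).
COOH: carboxylic acid, 1 C=O (running total 7).

7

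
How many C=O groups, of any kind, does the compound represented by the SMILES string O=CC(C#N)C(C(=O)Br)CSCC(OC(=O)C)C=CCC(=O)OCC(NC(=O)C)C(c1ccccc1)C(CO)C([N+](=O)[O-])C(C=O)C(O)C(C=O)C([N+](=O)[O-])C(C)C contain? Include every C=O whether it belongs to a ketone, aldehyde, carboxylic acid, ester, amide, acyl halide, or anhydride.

OHC: aldehyde, 1 C=O (running total 1).
CH(COBr): acyl halide, 1 C=O (running total 2).
CH(OCOCH3): ester, 1 C=O (running total 3).
CH2COOCH2: ester, 1 C=O (running total 4).
CH(NHCOCH3): amide, 1 C=O (running total 5).
CH(CHO): aldehyde, 1 C=O (running total 6).
CH(CHO): aldehyde, 1 C=O (running total 7).

7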